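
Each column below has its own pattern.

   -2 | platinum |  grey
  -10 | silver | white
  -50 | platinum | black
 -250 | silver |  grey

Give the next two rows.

-1250  platinum  white; -6250  silver  black

First component: ×5 each step; -2, -10, -50, -250 → -1250 → -6250.
Metal goes platinum, silver, platinum, silver → platinum → silver (alternates platinum ↔ silver).
Shade: repeats grey → white → black; grey, white, black, grey → white → black.
So the next two rows are -1250  platinum  white and -6250  silver  black.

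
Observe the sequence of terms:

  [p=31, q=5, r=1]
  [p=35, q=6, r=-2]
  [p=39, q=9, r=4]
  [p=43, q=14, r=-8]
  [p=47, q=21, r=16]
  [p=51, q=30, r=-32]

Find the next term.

P: +4 each step; 31, 35, 39, 43, 47, 51 → 55.
Q: differences are 1, 3, 5, … (increasing by 2 each time); 5, 6, 9, 14, 21, 30 → 41.
R goes 1, -2, 4, -8, 16, -32 → 64 (×(-2) each step).
Combining the parts gives [p=55, q=41, r=64].

[p=55, q=41, r=64]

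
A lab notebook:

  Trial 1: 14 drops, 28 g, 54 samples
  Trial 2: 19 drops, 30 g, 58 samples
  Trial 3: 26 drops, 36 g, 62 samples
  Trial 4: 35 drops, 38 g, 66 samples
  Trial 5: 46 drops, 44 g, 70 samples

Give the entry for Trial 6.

59 drops, 46 g, 74 samples

Drops: differences are 5, 7, 9, … (increasing by 2 each time); 14, 19, 26, 35, 46 → 59.
For the g, alternating steps +2, +6, +2, +6, …: 28, 30, 36, 38, 44 → 46.
Samples: +4 each step, so 54, 58, 62, 66, 70 → 74.
Putting it together: 59 drops, 46 g, 74 samples.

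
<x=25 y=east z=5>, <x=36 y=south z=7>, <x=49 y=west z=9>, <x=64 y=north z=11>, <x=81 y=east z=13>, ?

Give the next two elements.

<x=100 y=south z=15>, <x=121 y=west z=17>

X: perfect squares: 5², 6², 7², …, so 25, 36, 49, 64, 81 → 100 → 121.
Y: east, south, west, north, east → south → west (repeats east → south → west → north).
Z — +2 each step: 5, 7, 9, 11, 13 → 15 → 17.
Putting the parts together: <x=100 y=south z=15> and then <x=121 y=west z=17>.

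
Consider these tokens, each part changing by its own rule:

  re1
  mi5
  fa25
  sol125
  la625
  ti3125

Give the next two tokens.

Note: runs through the solfège scale do→ti; re, mi, fa, sol, la, ti → do → re.
Second component: ×5 each step; 1, 5, 25, 125, 625, 3125 → 15625 → 78125.
So the next two tokens are do15625 and re78125.

do15625 then re78125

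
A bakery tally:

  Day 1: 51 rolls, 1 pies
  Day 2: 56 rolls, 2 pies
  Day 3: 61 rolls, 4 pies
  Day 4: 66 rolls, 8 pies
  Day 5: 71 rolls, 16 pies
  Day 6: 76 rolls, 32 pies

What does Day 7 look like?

81 rolls, 64 pies

Rolls: 51, 56, 61, 66, 71, 76 → 81 (+5 each step).
Pies: ×2 each step; 1, 2, 4, 8, 16, 32 → 64.
So the next record is 81 rolls, 64 pies.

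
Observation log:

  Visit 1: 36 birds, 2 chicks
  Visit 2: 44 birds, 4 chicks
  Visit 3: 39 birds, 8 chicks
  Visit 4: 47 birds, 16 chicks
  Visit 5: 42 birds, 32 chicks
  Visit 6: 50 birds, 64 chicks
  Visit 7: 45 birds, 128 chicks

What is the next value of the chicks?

For the chicks, ×2 each step: 2, 4, 8, 16, 32, 64, 128 → 256.

256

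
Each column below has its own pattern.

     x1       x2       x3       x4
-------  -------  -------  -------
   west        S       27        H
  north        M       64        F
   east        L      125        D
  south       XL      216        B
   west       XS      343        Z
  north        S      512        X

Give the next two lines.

east  M  729  V; south  L  1000  T

For the column x1, repeats west → north → east → south: west, north, east, south, west, north → east → south.
Column x2 — repeats S → M → L → XL → XS: S, M, L, XL, XS, S → M → L.
Column x3: perfect cubes: 3³, 4³, 5³, …; 27, 64, 125, 216, 343, 512 → 729 → 1000.
For the column x4, letters move back 2 places in the alphabet, wrapping A→Z: H, F, D, B, Z, X → V → T.
Putting the parts together: east  M  729  V and then south  L  1000  T.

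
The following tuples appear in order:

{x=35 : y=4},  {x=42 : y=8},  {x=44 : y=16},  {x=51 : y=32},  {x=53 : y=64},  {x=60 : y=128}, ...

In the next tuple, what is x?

62

X: alternating steps +7, +2, +7, +2, …, so 35, 42, 44, 51, 53, 60 → 62.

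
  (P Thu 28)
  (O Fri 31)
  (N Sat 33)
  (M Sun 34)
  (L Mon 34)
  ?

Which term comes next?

Letter goes P, O, N, M, L → K (letters move back 1 place in the alphabet).
Day — runs through the weekdays Mon→Sun: Thu, Fri, Sat, Sun, Mon → Tue.
Third entry — differences are 3, 2, 1, … (decreasing by 1 each time): 28, 31, 33, 34, 34 → 33.
Putting it together: (K Tue 33).

(K Tue 33)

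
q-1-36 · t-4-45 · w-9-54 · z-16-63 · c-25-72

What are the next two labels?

For the letter, letters move forward 3 places in the alphabet, wrapping Z→A: q, t, w, z, c → f → i.
Second component — perfect squares: 1², 2², 3², …: 1, 4, 9, 16, 25 → 36 → 49.
Third component: +9 each step; 36, 45, 54, 63, 72 → 81 → 90.
So the next two labels are f-36-81 and i-49-90.

f-36-81, i-49-90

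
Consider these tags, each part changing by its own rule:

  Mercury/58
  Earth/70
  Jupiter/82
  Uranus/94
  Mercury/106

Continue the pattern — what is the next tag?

Earth/118

Planet — repeats Mercury → Earth → Jupiter → Uranus: Mercury, Earth, Jupiter, Uranus, Mercury → Earth.
Second component — +12 each step: 58, 70, 82, 94, 106 → 118.
So the next tag is Earth/118.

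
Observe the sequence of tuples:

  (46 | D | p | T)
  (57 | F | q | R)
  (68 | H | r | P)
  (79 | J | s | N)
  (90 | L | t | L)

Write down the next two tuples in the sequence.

First slot goes 46, 57, 68, 79, 90 → 101 → 112 (+11 each step).
First letter goes D, F, H, J, L → N → P (letters move forward 2 places in the alphabet).
Second letter — letters move forward 1 place in the alphabet: p, q, r, s, t → u → v.
Third letter — letters move back 2 places in the alphabet: T, R, P, N, L → J → H.
So the next two tuples are (101 | N | u | J) and (112 | P | v | H).

(101 | N | u | J), (112 | P | v | H)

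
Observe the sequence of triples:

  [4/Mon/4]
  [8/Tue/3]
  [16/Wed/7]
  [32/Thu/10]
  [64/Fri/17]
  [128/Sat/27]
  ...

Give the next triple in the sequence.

For the first value, ×2 each step: 4, 8, 16, 32, 64, 128 → 256.
Day — runs through the weekdays Mon→Sun: Mon, Tue, Wed, Thu, Fri, Sat → Sun.
Third value: each term is the sum of the two before it, so 4, 3, 7, 10, 17, 27 → 44.
Putting it together: [256/Sun/44].

[256/Sun/44]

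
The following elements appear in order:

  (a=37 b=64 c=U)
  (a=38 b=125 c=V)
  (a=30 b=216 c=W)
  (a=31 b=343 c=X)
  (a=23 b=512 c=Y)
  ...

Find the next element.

(a=24 b=729 c=Z)

For the a, alternating steps +1, −8, +1, −8, …: 37, 38, 30, 31, 23 → 24.
For the b, perfect cubes: 4³, 5³, 6³, …: 64, 125, 216, 343, 512 → 729.
C goes U, V, W, X, Y → Z (letters move forward 1 place in the alphabet).
Combining the parts gives (a=24 b=729 c=Z).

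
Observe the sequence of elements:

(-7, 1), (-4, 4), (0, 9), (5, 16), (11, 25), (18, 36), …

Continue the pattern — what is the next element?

(26, 49)

For the first component, differences are 3, 4, 5, … (increasing by 1 each time): -7, -4, 0, 5, 11, 18 → 26.
Second component: perfect squares: 1², 2², 3², …; 1, 4, 9, 16, 25, 36 → 49.
Combining the parts gives (26, 49).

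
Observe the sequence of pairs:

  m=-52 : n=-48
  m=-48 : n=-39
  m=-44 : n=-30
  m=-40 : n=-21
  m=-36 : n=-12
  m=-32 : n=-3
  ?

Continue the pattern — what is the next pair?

M: +4 each step, so -52, -48, -44, -40, -36, -32 → -28.
N goes -48, -39, -30, -21, -12, -3 → 6 (+9 each step).
Putting it together: m=-28 : n=6.

m=-28 : n=6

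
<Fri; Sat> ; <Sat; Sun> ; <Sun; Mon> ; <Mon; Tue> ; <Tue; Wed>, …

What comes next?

First day goes Fri, Sat, Sun, Mon, Tue → Wed (runs through the weekdays Mon→Sun).
Second day: runs through the weekdays Mon→Sun, so Sat, Sun, Mon, Tue, Wed → Thu.
So the next element is <Wed; Thu>.

<Wed; Thu>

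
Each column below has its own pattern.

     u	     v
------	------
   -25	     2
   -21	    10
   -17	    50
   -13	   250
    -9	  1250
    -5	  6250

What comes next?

-1  31250

Column u: +4 each step, so -25, -21, -17, -13, -9, -5 → -1.
Column v goes 2, 10, 50, 250, 1250, 6250 → 31250 (×5 each step).
Putting it together: -1  31250.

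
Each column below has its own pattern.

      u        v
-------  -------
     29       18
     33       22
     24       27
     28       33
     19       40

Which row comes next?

Column u — alternating steps +4, −9, +4, −9, …: 29, 33, 24, 28, 19 → 23.
Column v goes 18, 22, 27, 33, 40 → 48 (differences are 4, 5, 6, … (increasing by 1 each time)).
So the next row is 23  48.

23  48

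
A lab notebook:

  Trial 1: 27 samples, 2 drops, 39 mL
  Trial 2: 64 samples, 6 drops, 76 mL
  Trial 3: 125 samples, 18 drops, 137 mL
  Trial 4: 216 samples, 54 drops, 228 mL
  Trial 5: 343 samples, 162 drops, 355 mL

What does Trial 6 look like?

512 samples, 486 drops, 524 mL

Samples goes 27, 64, 125, 216, 343 → 512 (perfect cubes: 3³, 4³, 5³, …).
Drops: 2, 6, 18, 54, 162 → 486 (×3 each step).
For the mL, always 12 more than the samples: 39, 76, 137, 228, 355 → 524.
Combining the parts gives 512 samples, 486 drops, 524 mL.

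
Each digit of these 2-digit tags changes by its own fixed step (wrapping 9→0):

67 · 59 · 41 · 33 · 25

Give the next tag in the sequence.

17

For the first digit, −1 each step, mod 10: 6, 5, 4, 3, 2 → 1.
Second digit goes 7, 9, 1, 3, 5 → 7 (+2 each step, mod 10).
Putting it together: 17.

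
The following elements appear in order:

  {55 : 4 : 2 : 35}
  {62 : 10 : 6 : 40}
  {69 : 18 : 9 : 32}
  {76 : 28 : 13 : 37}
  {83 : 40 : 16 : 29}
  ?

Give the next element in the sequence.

{90 : 54 : 20 : 34}

For the first part, +7 each step: 55, 62, 69, 76, 83 → 90.
Second part: 4, 10, 18, 28, 40 → 54 (differences are 6, 8, 10, … (increasing by 2 each time)).
For the third part, alternating steps +4, +3, +4, +3, …: 2, 6, 9, 13, 16 → 20.
Fourth part — alternating steps +5, −8, +5, −8, …: 35, 40, 32, 37, 29 → 34.
Putting it together: {90 : 54 : 20 : 34}.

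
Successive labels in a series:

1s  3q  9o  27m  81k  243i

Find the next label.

729g

First component: ×3 each step; 1, 3, 9, 27, 81, 243 → 729.
Letter — letters move back 2 places in the alphabet: s, q, o, m, k, i → g.
So the next label is 729g.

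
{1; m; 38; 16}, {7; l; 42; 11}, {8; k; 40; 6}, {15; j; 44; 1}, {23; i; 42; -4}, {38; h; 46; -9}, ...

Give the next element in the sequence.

First coordinate goes 1, 7, 8, 15, 23, 38 → 61 (each term is the sum of the two before it).
For the letter, letters move back 1 place in the alphabet: m, l, k, j, i, h → g.
Third coordinate: alternating steps +4, −2, +4, −2, …; 38, 42, 40, 44, 42, 46 → 44.
Fourth coordinate: −5 each step; 16, 11, 6, 1, -4, -9 → -14.
Putting it together: {61; g; 44; -14}.

{61; g; 44; -14}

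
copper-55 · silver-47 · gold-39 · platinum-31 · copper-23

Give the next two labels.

silver-15 then gold-7

Metal: repeats copper → silver → gold → platinum; copper, silver, gold, platinum, copper → silver → gold.
Second component: 55, 47, 39, 31, 23 → 15 → 7 (−8 each step).
So the next two labels are silver-15 and gold-7.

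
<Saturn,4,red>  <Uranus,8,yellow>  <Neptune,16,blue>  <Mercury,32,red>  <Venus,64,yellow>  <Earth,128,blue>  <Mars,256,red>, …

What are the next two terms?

<Jupiter,512,yellow>, <Saturn,1024,blue>

Planet: runs through the planets Mercury→Neptune; Saturn, Uranus, Neptune, Mercury, Venus, Earth, Mars → Jupiter → Saturn.
Second coordinate: ×2 each step; 4, 8, 16, 32, 64, 128, 256 → 512 → 1024.
Colour: repeats red → yellow → blue, so red, yellow, blue, red, yellow, blue, red → yellow → blue.
Putting the parts together: <Jupiter,512,yellow> and then <Saturn,1024,blue>.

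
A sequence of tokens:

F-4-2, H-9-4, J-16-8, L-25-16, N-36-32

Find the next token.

For the letter, letters move forward 2 places in the alphabet: F, H, J, L, N → P.
For the second component, perfect squares: 2², 3², 4², …: 4, 9, 16, 25, 36 → 49.
Third component — ×2 each step: 2, 4, 8, 16, 32 → 64.
So the next token is P-49-64.

P-49-64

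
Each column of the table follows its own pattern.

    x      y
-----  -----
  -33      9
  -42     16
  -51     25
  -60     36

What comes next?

Column x: -33, -42, -51, -60 → -69 (−9 each step).
Column y: perfect squares: 3², 4², 5², …; 9, 16, 25, 36 → 49.
Combining the parts gives -69  49.

-69  49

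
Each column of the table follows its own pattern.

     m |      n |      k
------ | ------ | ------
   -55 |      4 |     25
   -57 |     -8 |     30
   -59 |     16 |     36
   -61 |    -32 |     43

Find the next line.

-63  64  51

For the column m, −2 each step: -55, -57, -59, -61 → -63.
Column n: ×(-2) each step, so 4, -8, 16, -32 → 64.
For the column k, differences are 5, 6, 7, … (increasing by 1 each time): 25, 30, 36, 43 → 51.
Putting it together: -63  64  51.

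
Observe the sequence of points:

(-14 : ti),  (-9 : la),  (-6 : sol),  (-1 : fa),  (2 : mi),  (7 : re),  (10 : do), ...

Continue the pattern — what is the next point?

For the first coordinate, alternating steps +5, +3, +5, +3, …: -14, -9, -6, -1, 2, 7, 10 → 15.
Note — runs backward through the solfège scale do→ti: ti, la, sol, fa, mi, re, do → ti.
Combining the parts gives (15 : ti).

(15 : ti)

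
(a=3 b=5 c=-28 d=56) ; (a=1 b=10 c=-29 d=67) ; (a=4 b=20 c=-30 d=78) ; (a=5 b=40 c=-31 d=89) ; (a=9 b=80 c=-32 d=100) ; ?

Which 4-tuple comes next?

A — each term is the sum of the two before it: 3, 1, 4, 5, 9 → 14.
B — ×2 each step: 5, 10, 20, 40, 80 → 160.
C — −1 each step: -28, -29, -30, -31, -32 → -33.
For the d, +11 each step: 56, 67, 78, 89, 100 → 111.
Putting it together: (a=14 b=160 c=-33 d=111).

(a=14 b=160 c=-33 d=111)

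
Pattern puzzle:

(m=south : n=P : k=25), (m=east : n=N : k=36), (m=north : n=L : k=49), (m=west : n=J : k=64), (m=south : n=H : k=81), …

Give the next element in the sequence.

M goes south, east, north, west, south → east (repeats south → east → north → west).
N: letters move back 2 places in the alphabet, so P, N, L, J, H → F.
K goes 25, 36, 49, 64, 81 → 100 (perfect squares: 5², 6², 7², …).
Putting it together: (m=east : n=F : k=100).

(m=east : n=F : k=100)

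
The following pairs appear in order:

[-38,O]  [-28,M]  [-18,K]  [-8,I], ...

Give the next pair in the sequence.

[2,G]

First slot goes -38, -28, -18, -8 → 2 (+10 each step).
Letter: letters move back 2 places in the alphabet, so O, M, K, I → G.
Putting it together: [2,G].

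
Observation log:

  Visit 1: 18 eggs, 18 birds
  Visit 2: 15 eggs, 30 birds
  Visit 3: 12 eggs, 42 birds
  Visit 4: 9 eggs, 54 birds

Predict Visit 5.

6 eggs, 66 birds

Eggs: −3 each step, so 18, 15, 12, 9 → 6.
For the birds, +12 each step: 18, 30, 42, 54 → 66.
Putting it together: 6 eggs, 66 birds.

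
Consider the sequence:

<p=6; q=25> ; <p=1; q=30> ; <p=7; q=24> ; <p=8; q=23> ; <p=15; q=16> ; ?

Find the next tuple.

<p=23; q=8>

For the p, each term is the sum of the two before it: 6, 1, 7, 8, 15 → 23.
Q: together with the p always sums to 31; 25, 30, 24, 23, 16 → 8.
So the next tuple is <p=23; q=8>.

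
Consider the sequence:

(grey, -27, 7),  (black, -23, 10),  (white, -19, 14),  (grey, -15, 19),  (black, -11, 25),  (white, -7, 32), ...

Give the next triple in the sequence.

(grey, -3, 40)

Shade — repeats grey → black → white: grey, black, white, grey, black, white → grey.
For the second part, +4 each step: -27, -23, -19, -15, -11, -7 → -3.
Third part: differences are 3, 4, 5, … (increasing by 1 each time), so 7, 10, 14, 19, 25, 32 → 40.
Putting it together: (grey, -3, 40).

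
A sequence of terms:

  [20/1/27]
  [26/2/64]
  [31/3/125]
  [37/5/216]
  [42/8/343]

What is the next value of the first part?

First part: alternating steps +6, +5, +6, +5, …, so 20, 26, 31, 37, 42 → 48.

48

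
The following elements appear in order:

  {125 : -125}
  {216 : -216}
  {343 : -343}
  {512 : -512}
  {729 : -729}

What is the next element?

First coordinate: perfect cubes: 5³, 6³, 7³, …, so 125, 216, 343, 512, 729 → 1000.
Second coordinate — always the negative of the first coordinate: -125, -216, -343, -512, -729 → -1000.
Combining the parts gives {1000 : -1000}.

{1000 : -1000}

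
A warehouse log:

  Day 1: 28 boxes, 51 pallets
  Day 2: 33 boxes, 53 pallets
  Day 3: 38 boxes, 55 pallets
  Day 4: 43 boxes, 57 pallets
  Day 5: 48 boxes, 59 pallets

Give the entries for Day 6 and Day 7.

53 boxes, 61 pallets; 58 boxes, 63 pallets

Boxes: +5 each step; 28, 33, 38, 43, 48 → 53 → 58.
Pallets — +2 each step: 51, 53, 55, 57, 59 → 61 → 63.
So the next two lines are 53 boxes, 61 pallets and 58 boxes, 63 pallets.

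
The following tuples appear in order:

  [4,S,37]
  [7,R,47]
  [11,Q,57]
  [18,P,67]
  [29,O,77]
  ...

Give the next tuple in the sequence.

First coordinate: each term is the sum of the two before it; 4, 7, 11, 18, 29 → 47.
Letter goes S, R, Q, P, O → N (letters move back 1 place in the alphabet).
Third coordinate: +10 each step; 37, 47, 57, 67, 77 → 87.
So the next tuple is [47,N,87].

[47,N,87]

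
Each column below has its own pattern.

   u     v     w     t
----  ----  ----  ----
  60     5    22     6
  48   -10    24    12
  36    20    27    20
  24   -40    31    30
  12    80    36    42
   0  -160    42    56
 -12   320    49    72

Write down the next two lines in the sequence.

-24  -640  57  90; -36  1280  66  110

For the column u, −12 each step: 60, 48, 36, 24, 12, 0, -12 → -24 → -36.
Column v: ×(-2) each step, so 5, -10, 20, -40, 80, -160, 320 → -640 → 1280.
Column w: differences are 2, 3, 4, … (increasing by 1 each time); 22, 24, 27, 31, 36, 42, 49 → 57 → 66.
Column t: 6, 12, 20, 30, 42, 56, 72 → 90 → 110 (differences are 6, 8, 10, … (increasing by 2 each time)).
Putting the parts together: -24  -640  57  90 and then -36  1280  66  110.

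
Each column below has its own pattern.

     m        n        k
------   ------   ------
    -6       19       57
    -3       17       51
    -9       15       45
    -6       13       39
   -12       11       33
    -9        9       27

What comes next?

-15  7  21

For the column m, alternating steps +3, −6, +3, −6, …: -6, -3, -9, -6, -12, -9 → -15.
Column n: −2 each step; 19, 17, 15, 13, 11, 9 → 7.
Column k: always 3 × the column n; 57, 51, 45, 39, 33, 27 → 21.
So the next line is -15  7  21.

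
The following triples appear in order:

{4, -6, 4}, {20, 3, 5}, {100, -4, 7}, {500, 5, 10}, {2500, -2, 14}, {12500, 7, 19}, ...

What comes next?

First component goes 4, 20, 100, 500, 2500, 12500 → 62500 (×5 each step).
Second component: alternating steps +9, −7, +9, −7, …, so -6, 3, -4, 5, -2, 7 → 0.
Third component goes 4, 5, 7, 10, 14, 19 → 25 (differences are 1, 2, 3, … (increasing by 1 each time)).
Combining the parts gives {62500, 0, 25}.

{62500, 0, 25}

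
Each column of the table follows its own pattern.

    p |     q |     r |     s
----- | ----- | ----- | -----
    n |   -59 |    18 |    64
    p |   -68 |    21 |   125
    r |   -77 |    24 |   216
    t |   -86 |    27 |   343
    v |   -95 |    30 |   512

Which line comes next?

For the column p, letters move forward 2 places in the alphabet: n, p, r, t, v → x.
Column q — −9 each step: -59, -68, -77, -86, -95 → -104.
Column r: +3 each step, so 18, 21, 24, 27, 30 → 33.
Column s: perfect cubes: 4³, 5³, 6³, …; 64, 125, 216, 343, 512 → 729.
Combining the parts gives x  -104  33  729.

x  -104  33  729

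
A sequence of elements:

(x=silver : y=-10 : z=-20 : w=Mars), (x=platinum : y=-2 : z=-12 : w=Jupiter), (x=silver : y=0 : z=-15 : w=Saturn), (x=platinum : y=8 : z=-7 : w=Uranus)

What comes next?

(x=silver : y=10 : z=-10 : w=Neptune)

X: alternates silver ↔ platinum; silver, platinum, silver, platinum → silver.
Y goes -10, -2, 0, 8 → 10 (alternating steps +8, +2, +8, +2, …).
Z: alternating steps +8, −3, +8, −3, …, so -20, -12, -15, -7 → -10.
W: runs through the planets Mercury→Neptune; Mars, Jupiter, Saturn, Uranus → Neptune.
So the next element is (x=silver : y=10 : z=-10 : w=Neptune).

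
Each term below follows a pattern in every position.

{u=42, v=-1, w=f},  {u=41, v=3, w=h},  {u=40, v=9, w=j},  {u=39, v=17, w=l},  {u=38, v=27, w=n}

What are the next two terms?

{u=37, v=39, w=p}, {u=36, v=53, w=r}

U: 42, 41, 40, 39, 38 → 37 → 36 (−1 each step).
V: differences are 4, 6, 8, … (increasing by 2 each time), so -1, 3, 9, 17, 27 → 39 → 53.
For the w, letters move forward 2 places in the alphabet: f, h, j, l, n → p → r.
Putting the parts together: {u=37, v=39, w=p} and then {u=36, v=53, w=r}.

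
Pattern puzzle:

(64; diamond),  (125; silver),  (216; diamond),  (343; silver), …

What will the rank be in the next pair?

diamond

Rank goes diamond, silver, diamond, silver → diamond (alternates diamond ↔ silver).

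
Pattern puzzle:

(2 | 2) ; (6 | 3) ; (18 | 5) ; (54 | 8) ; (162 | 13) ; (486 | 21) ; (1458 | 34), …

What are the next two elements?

(4374 | 55), (13122 | 89)

First value: 2, 6, 18, 54, 162, 486, 1458 → 4374 → 13122 (×3 each step).
Second value: each term is the sum of the two before it, so 2, 3, 5, 8, 13, 21, 34 → 55 → 89.
Putting the parts together: (4374 | 55) and then (13122 | 89).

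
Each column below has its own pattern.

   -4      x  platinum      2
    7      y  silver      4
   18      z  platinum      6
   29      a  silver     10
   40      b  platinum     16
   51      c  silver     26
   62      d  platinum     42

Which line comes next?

73  e  silver  68

For the first component, +11 each step: -4, 7, 18, 29, 40, 51, 62 → 73.
For the letter, letters move forward 1 place in the alphabet, wrapping Z→A: x, y, z, a, b, c, d → e.
For the metal, alternates platinum ↔ silver: platinum, silver, platinum, silver, platinum, silver, platinum → silver.
Fourth component: each term is the sum of the two before it, so 2, 4, 6, 10, 16, 26, 42 → 68.
So the next line is 73  e  silver  68.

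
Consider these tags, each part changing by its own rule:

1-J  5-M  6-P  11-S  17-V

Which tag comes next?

First component: 1, 5, 6, 11, 17 → 28 (each term is the sum of the two before it).
Letter — letters move forward 3 places in the alphabet: J, M, P, S, V → Y.
Putting it together: 28-Y.

28-Y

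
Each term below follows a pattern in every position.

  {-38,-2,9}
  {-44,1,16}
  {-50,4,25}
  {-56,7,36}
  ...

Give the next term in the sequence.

For the first component, −6 each step: -38, -44, -50, -56 → -62.
Second component: -2, 1, 4, 7 → 10 (+3 each step).
Third component — perfect squares: 3², 4², 5², …: 9, 16, 25, 36 → 49.
Combining the parts gives {-62,10,49}.

{-62,10,49}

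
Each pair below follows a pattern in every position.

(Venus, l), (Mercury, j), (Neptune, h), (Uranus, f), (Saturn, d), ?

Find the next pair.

(Jupiter, b)

Planet — runs backward through the planets Mercury→Neptune: Venus, Mercury, Neptune, Uranus, Saturn → Jupiter.
Letter: letters move back 2 places in the alphabet, so l, j, h, f, d → b.
Putting it together: (Jupiter, b).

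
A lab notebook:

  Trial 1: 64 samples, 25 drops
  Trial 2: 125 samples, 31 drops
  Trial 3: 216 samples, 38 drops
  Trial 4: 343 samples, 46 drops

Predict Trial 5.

512 samples, 55 drops

Samples: 64, 125, 216, 343 → 512 (perfect cubes: 4³, 5³, 6³, …).
Drops: differences are 6, 7, 8, … (increasing by 1 each time); 25, 31, 38, 46 → 55.
Combining the parts gives 512 samples, 55 drops.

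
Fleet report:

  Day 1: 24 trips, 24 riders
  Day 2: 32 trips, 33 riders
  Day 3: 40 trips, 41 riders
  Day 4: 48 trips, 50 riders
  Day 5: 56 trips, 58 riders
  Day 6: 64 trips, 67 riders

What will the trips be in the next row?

Trips: +8 each step; 24, 32, 40, 48, 56, 64 → 72.

72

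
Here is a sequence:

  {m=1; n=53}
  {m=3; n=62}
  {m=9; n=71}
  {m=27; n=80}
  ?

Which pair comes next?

M: ×3 each step, so 1, 3, 9, 27 → 81.
N: +9 each step, so 53, 62, 71, 80 → 89.
Putting it together: {m=81; n=89}.

{m=81; n=89}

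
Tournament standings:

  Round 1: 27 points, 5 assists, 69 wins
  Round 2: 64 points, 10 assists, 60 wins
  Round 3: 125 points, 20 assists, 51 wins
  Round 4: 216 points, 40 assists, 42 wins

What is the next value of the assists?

Assists: ×2 each step, so 5, 10, 20, 40 → 80.

80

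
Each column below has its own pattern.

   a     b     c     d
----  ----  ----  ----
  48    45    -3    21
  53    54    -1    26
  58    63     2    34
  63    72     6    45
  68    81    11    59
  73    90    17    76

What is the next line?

Column a: 48, 53, 58, 63, 68, 73 → 78 (+5 each step).
Column b — +9 each step: 45, 54, 63, 72, 81, 90 → 99.
Column c: differences are 2, 3, 4, … (increasing by 1 each time); -3, -1, 2, 6, 11, 17 → 24.
Column d: differences are 5, 8, 11, … (increasing by 3 each time); 21, 26, 34, 45, 59, 76 → 96.
Combining the parts gives 78  99  24  96.

78  99  24  96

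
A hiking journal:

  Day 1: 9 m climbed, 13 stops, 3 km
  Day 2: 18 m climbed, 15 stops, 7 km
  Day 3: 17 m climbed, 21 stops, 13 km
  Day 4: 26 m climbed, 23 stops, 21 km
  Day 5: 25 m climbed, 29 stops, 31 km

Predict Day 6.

M climbed goes 9, 18, 17, 26, 25 → 34 (alternating steps +9, −1, +9, −1, …).
Stops: 13, 15, 21, 23, 29 → 31 (alternating steps +2, +6, +2, +6, …).
Km: differences are 4, 6, 8, … (increasing by 2 each time), so 3, 7, 13, 21, 31 → 43.
Combining the parts gives 34 m climbed, 31 stops, 43 km.

34 m climbed, 31 stops, 43 km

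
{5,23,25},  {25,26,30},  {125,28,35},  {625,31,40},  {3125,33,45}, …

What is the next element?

{15625,36,50}

First component goes 5, 25, 125, 625, 3125 → 15625 (×5 each step).
Second component: alternating steps +3, +2, +3, +2, …, so 23, 26, 28, 31, 33 → 36.
Third component goes 25, 30, 35, 40, 45 → 50 (+5 each step).
So the next element is {15625,36,50}.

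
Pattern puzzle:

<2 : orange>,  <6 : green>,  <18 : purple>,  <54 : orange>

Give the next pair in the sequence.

<162 : green>

First slot — ×3 each step: 2, 6, 18, 54 → 162.
Colour: repeats orange → green → purple, so orange, green, purple, orange → green.
So the next pair is <162 : green>.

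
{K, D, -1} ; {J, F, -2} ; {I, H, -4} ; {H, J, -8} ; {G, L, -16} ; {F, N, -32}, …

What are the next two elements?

{E, P, -64}, {D, R, -128}

First letter: letters move back 1 place in the alphabet, so K, J, I, H, G, F → E → D.
Second letter: D, F, H, J, L, N → P → R (letters move forward 2 places in the alphabet).
Third value: ×2 each step; -1, -2, -4, -8, -16, -32 → -64 → -128.
So the next two elements are {E, P, -64} and {D, R, -128}.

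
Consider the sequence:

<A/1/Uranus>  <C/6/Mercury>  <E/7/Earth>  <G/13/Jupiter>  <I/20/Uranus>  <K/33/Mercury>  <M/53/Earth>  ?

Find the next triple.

<O/86/Jupiter>

Letter: A, C, E, G, I, K, M → O (letters move forward 2 places in the alphabet).
Second slot goes 1, 6, 7, 13, 20, 33, 53 → 86 (each term is the sum of the two before it).
Planet: Uranus, Mercury, Earth, Jupiter, Uranus, Mercury, Earth → Jupiter (repeats Uranus → Mercury → Earth → Jupiter).
Combining the parts gives <O/86/Jupiter>.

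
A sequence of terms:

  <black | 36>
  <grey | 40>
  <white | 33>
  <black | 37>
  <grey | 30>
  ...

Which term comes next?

<white | 34>

Shade: black, grey, white, black, grey → white (repeats black → grey → white).
Second component goes 36, 40, 33, 37, 30 → 34 (alternating steps +4, −7, +4, −7, …).
Putting it together: <white | 34>.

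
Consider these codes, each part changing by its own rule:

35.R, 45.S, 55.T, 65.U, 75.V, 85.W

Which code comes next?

95.X

For the first component, +10 each step: 35, 45, 55, 65, 75, 85 → 95.
Letter goes R, S, T, U, V, W → X (letters move forward 1 place in the alphabet).
Putting it together: 95.X.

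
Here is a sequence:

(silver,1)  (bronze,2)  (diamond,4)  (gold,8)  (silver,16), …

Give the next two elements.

For the rank, repeats silver → bronze → diamond → gold: silver, bronze, diamond, gold, silver → bronze → diamond.
Second coordinate: ×2 each step; 1, 2, 4, 8, 16 → 32 → 64.
So the next two elements are (bronze,32) and (diamond,64).

(bronze,32), (diamond,64)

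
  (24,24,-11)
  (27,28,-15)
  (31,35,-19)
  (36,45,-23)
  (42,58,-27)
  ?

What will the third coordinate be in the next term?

Third coordinate — −4 each step: -11, -15, -19, -23, -27 → -31.

-31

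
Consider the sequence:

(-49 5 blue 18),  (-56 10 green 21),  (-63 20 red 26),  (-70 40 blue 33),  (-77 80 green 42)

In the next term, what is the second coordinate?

Second coordinate goes 5, 10, 20, 40, 80 → 160 (×2 each step).

160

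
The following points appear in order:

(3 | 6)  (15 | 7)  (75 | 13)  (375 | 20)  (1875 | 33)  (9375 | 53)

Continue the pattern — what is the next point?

First part: ×5 each step; 3, 15, 75, 375, 1875, 9375 → 46875.
Second part goes 6, 7, 13, 20, 33, 53 → 86 (each term is the sum of the two before it).
So the next point is (46875 | 86).

(46875 | 86)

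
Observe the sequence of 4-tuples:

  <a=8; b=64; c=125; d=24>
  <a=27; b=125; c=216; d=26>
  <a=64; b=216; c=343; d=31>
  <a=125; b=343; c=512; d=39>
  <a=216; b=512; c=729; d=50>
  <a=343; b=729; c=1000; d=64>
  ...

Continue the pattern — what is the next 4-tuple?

A: 8, 27, 64, 125, 216, 343 → 512 (perfect cubes: 2³, 3³, 4³, …).
B: 64, 125, 216, 343, 512, 729 → 1000 (perfect cubes: 4³, 5³, 6³, …).
C — perfect cubes: 5³, 6³, 7³, …: 125, 216, 343, 512, 729, 1000 → 1331.
D goes 24, 26, 31, 39, 50, 64 → 81 (differences are 2, 5, 8, … (increasing by 3 each time)).
Putting it together: <a=512; b=1000; c=1331; d=81>.

<a=512; b=1000; c=1331; d=81>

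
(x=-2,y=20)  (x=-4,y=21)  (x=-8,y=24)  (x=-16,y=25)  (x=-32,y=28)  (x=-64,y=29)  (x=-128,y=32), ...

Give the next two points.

(x=-256,y=33), (x=-512,y=36)

X: -2, -4, -8, -16, -32, -64, -128 → -256 → -512 (×2 each step).
Y goes 20, 21, 24, 25, 28, 29, 32 → 33 → 36 (alternating steps +1, +3, +1, +3, …).
So the next two points are (x=-256,y=33) and (x=-512,y=36).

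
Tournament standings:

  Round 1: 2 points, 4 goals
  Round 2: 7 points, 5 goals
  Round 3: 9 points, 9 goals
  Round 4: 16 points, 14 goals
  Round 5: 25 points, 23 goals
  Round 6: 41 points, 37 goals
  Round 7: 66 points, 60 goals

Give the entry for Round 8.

For the points, each term is the sum of the two before it: 2, 7, 9, 16, 25, 41, 66 → 107.
Goals: each term is the sum of the two before it, so 4, 5, 9, 14, 23, 37, 60 → 97.
Putting it together: 107 points, 97 goals.

107 points, 97 goals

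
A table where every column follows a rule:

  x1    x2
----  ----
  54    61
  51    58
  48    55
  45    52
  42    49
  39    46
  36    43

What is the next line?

Column x1: −3 each step; 54, 51, 48, 45, 42, 39, 36 → 33.
Column x2 goes 61, 58, 55, 52, 49, 46, 43 → 40 (always 7 more than the column x1).
So the next line is 33  40.

33  40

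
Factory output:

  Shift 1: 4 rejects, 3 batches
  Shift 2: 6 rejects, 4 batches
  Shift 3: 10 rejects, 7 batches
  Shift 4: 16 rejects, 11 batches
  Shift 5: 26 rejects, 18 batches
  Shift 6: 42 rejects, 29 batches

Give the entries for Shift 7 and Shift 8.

Rejects — each term is the sum of the two before it: 4, 6, 10, 16, 26, 42 → 68 → 110.
Batches — each term is the sum of the two before it: 3, 4, 7, 11, 18, 29 → 47 → 76.
So the next two rows are 68 rejects, 47 batches and 110 rejects, 76 batches.

68 rejects, 47 batches; 110 rejects, 76 batches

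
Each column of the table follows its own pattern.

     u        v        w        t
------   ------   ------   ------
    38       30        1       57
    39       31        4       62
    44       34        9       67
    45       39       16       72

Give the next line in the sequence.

50  46  25  77

Column u: alternating steps +1, +5, +1, +5, …; 38, 39, 44, 45 → 50.
For the column v, differences are 1, 3, 5, … (increasing by 2 each time): 30, 31, 34, 39 → 46.
Column w: perfect squares: 1², 2², 3², …; 1, 4, 9, 16 → 25.
Column t: +5 each step, so 57, 62, 67, 72 → 77.
Combining the parts gives 50  46  25  77.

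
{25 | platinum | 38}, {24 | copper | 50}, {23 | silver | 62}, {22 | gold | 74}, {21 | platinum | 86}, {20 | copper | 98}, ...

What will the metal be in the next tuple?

First part: −1 each step, so 25, 24, 23, 22, 21, 20 → 19.
Metal — repeats platinum → copper → silver → gold: platinum, copper, silver, gold, platinum, copper → silver.
For the third part, +12 each step: 38, 50, 62, 74, 86, 98 → 110.

silver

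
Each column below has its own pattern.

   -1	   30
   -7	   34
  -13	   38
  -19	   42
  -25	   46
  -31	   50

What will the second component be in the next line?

54

Second component: +4 each step; 30, 34, 38, 42, 46, 50 → 54.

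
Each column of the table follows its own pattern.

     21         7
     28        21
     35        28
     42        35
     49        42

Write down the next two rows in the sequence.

56  49; 63  56

First component — +7 each step: 21, 28, 35, 42, 49 → 56 → 63.
Second component — always the previous value of the first component: 7, 21, 28, 35, 42 → 49 → 56.
Putting the parts together: 56  49 and then 63  56.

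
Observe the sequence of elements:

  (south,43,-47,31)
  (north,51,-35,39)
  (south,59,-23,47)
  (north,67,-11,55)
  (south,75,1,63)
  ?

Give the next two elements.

(north,83,13,71), (south,91,25,79)

For the direction, alternates south ↔ north: south, north, south, north, south → north → south.
Second coordinate: +8 each step, so 43, 51, 59, 67, 75 → 83 → 91.
Third coordinate: -47, -35, -23, -11, 1 → 13 → 25 (+12 each step).
Fourth coordinate: 31, 39, 47, 55, 63 → 71 → 79 (+8 each step).
So the next two elements are (north,83,13,71) and (south,91,25,79).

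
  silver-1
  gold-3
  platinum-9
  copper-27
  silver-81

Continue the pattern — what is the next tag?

gold-243

For the metal, repeats silver → gold → platinum → copper: silver, gold, platinum, copper, silver → gold.
Second component: ×3 each step; 1, 3, 9, 27, 81 → 243.
Combining the parts gives gold-243.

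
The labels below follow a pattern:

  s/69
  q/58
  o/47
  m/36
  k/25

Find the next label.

i/14

For the letter, letters move back 2 places in the alphabet: s, q, o, m, k → i.
For the second component, −11 each step: 69, 58, 47, 36, 25 → 14.
Putting it together: i/14.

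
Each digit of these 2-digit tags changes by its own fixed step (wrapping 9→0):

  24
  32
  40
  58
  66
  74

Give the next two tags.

82, 90

First digit — +1 each step, mod 10: 2, 3, 4, 5, 6, 7 → 8 → 9.
For the second digit, −2 each step, mod 10: 4, 2, 0, 8, 6, 4 → 2 → 0.
So the next two tags are 82 and 90.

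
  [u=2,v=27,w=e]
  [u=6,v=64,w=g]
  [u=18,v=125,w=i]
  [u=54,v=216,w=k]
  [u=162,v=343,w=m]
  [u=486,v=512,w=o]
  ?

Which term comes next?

U: 2, 6, 18, 54, 162, 486 → 1458 (×3 each step).
V: perfect cubes: 3³, 4³, 5³, …, so 27, 64, 125, 216, 343, 512 → 729.
W goes e, g, i, k, m, o → q (letters move forward 2 places in the alphabet).
Putting it together: [u=1458,v=729,w=q].

[u=1458,v=729,w=q]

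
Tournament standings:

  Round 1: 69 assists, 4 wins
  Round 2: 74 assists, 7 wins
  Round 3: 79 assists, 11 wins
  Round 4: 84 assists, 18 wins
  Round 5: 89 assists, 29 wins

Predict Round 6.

Assists — +5 each step: 69, 74, 79, 84, 89 → 94.
Wins: each term is the sum of the two before it; 4, 7, 11, 18, 29 → 47.
Putting it together: 94 assists, 47 wins.

94 assists, 47 wins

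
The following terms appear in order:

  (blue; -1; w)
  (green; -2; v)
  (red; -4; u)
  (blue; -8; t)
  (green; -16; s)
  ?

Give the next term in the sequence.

(red; -32; r)

For the colour, repeats blue → green → red: blue, green, red, blue, green → red.
For the second slot, ×2 each step: -1, -2, -4, -8, -16 → -32.
Letter: w, v, u, t, s → r (letters move back 1 place in the alphabet).
Combining the parts gives (red; -32; r).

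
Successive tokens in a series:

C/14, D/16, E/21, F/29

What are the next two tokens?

Letter: letters move forward 1 place in the alphabet, so C, D, E, F → G → H.
Second component: differences are 2, 5, 8, … (increasing by 3 each time); 14, 16, 21, 29 → 40 → 54.
Putting the parts together: G/40 and then H/54.

G/40 then H/54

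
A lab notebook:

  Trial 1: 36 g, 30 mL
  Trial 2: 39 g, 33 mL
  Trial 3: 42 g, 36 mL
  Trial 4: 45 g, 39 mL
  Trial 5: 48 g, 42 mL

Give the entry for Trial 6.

For the g, +3 each step: 36, 39, 42, 45, 48 → 51.
ML — always 6 less than the g: 30, 33, 36, 39, 42 → 45.
So the next row is 51 g, 45 mL.

51 g, 45 mL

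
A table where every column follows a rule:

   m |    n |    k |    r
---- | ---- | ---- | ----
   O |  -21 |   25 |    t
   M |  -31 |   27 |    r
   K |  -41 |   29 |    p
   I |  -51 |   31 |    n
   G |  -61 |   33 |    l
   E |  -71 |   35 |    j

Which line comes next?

C  -81  37  h

For the column m, letters move back 2 places in the alphabet: O, M, K, I, G, E → C.
Column n — −10 each step: -21, -31, -41, -51, -61, -71 → -81.
Column k goes 25, 27, 29, 31, 33, 35 → 37 (+2 each step).
Column r: letters move back 2 places in the alphabet, so t, r, p, n, l, j → h.
Combining the parts gives C  -81  37  h.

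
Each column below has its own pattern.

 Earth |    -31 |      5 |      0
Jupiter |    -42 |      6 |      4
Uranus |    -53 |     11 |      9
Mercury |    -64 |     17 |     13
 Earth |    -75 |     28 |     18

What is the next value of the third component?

45

For the third component, each term is the sum of the two before it: 5, 6, 11, 17, 28 → 45.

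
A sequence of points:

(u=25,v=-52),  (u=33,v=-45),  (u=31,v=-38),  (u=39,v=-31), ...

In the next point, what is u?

U: alternating steps +8, −2, +8, −2, …, so 25, 33, 31, 39 → 37.

37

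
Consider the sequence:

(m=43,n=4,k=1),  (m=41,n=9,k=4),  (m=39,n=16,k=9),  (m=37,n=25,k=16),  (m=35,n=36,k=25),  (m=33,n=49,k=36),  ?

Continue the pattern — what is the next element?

M: −2 each step, so 43, 41, 39, 37, 35, 33 → 31.
N goes 4, 9, 16, 25, 36, 49 → 64 (perfect squares: 2², 3², 4², …).
K: perfect squares: 1², 2², 3², …, so 1, 4, 9, 16, 25, 36 → 49.
Combining the parts gives (m=31,n=64,k=49).

(m=31,n=64,k=49)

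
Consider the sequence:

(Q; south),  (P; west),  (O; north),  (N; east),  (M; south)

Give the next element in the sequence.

(L; west)

Letter: Q, P, O, N, M → L (letters move back 1 place in the alphabet).
Direction: repeats south → west → north → east, so south, west, north, east, south → west.
So the next element is (L; west).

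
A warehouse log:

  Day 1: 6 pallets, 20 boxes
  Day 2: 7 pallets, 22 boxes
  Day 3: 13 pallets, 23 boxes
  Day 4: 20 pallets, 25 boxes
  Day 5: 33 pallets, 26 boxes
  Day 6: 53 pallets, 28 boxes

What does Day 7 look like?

86 pallets, 29 boxes

Pallets: 6, 7, 13, 20, 33, 53 → 86 (each term is the sum of the two before it).
Boxes: alternating steps +2, +1, +2, +1, …, so 20, 22, 23, 25, 26, 28 → 29.
Combining the parts gives 86 pallets, 29 boxes.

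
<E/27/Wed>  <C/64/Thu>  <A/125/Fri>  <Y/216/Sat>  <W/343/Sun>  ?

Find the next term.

Letter goes E, C, A, Y, W → U (letters move back 2 places in the alphabet, wrapping A→Z).
Second slot goes 27, 64, 125, 216, 343 → 512 (perfect cubes: 3³, 4³, 5³, …).
Day goes Wed, Thu, Fri, Sat, Sun → Mon (runs through the weekdays Mon→Sun).
So the next term is <U/512/Mon>.

<U/512/Mon>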